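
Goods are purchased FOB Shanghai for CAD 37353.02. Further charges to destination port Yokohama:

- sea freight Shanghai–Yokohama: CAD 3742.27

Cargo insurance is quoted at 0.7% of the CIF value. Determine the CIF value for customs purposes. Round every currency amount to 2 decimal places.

CIF value: CAD 41384.98

Let C be the CIF value. C = FOB price + freight + 0.7% × C
C − 0.7% × C = 37353.02 + 3742.27
0.993 × C = 41095.29
C = 41095.29 / 0.993 = 41384.98
Insurance premium = 0.7% × 41384.98 = 289.69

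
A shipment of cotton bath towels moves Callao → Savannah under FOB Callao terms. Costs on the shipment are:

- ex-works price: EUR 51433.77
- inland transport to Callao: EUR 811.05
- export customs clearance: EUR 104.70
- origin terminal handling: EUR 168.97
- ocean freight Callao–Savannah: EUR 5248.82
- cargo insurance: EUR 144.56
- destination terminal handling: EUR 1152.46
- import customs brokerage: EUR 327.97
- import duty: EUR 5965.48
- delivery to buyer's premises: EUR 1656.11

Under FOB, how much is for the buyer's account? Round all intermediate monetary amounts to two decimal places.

FOB: the seller bears costs until goods are on board at the origin port; the buyer bears freight, insurance and all costs thereafter.
Seller's account: goods 51433.77 + inland to port 811.05 + export clearance 104.70 + origin terminal 168.97 = 52518.49
Buyer's account: freight 5248.82 + insurance 144.56 + destination terminal 1152.46 + brokerage 327.97 + duty 5965.48 + delivery 1656.11 = 14495.40

Buyer's account: EUR 14495.40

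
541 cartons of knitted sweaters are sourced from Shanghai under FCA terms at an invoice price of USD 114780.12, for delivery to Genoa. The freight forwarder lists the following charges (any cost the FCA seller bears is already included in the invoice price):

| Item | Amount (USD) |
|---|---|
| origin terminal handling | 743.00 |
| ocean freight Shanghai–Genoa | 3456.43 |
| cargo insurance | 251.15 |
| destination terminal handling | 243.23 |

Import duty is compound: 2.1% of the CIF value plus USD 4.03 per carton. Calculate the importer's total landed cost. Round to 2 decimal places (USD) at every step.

FCA: the seller delivers export-cleared goods to the carrier; the buyer bears costs from that point.
CIF value = FCA price + origin terminal + freight + insurance = 114780.12 + 743.00 + 3456.43 + 251.15 = 119230.70
Ad valorem component: 119230.70 × 2.1% = 2503.84
Specific component: 541 × 4.03 = 2180.23
Import duty = 2503.84 + 2180.23 = 4684.07
Buyer bears: origin terminal 743.00 + freight 3456.43 + insurance 251.15 + destination terminal 243.23 + duty 4684.07 = 9377.88
Landed cost = invoice 114780.12 + 9377.88 = 124158.00

Total landed cost: USD 124158.00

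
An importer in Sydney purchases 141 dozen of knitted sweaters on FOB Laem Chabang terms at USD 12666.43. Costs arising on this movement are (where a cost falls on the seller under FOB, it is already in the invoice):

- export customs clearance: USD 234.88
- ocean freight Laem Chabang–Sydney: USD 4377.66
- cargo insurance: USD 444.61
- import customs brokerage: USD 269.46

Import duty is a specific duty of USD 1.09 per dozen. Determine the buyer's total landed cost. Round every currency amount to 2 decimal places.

Total landed cost: USD 17911.85

FOB: the seller bears costs until goods are on board at the origin port; the buyer bears freight, insurance and all costs thereafter.
Already in the invoice (seller's account under FOB): export clearance — exclude.
CIF value = FOB price + freight + insurance = 12666.43 + 4377.66 + 444.61 = 17488.70
Import duty = 141 × 1.09 = 153.69
Buyer bears: freight 4377.66 + insurance 444.61 + brokerage 269.46 + duty 153.69 = 5245.42
Landed cost = invoice 12666.43 + 5245.42 = 17911.85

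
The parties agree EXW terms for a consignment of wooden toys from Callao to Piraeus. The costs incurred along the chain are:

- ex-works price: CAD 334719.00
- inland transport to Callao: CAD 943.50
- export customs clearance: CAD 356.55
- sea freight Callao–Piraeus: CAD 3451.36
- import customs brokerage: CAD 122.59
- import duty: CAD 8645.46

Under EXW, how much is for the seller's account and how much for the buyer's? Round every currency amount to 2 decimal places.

EXW: the seller makes goods available at their premises; the buyer bears all onward costs.
Seller's account: goods 334719.00 = 334719.00
Buyer's account: inland to port 943.50 + export clearance 356.55 + freight 3451.36 + brokerage 122.59 + duty 8645.46 = 13519.46

Seller: CAD 334719.00; buyer: CAD 13519.46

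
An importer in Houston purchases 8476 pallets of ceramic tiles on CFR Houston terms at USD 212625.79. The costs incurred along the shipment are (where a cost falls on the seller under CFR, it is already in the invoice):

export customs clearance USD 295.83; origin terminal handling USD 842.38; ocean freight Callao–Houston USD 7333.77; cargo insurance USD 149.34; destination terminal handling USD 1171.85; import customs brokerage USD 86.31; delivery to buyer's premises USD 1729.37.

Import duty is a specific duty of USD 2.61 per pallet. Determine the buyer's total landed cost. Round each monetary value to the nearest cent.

Total landed cost: USD 237885.02

CFR: the seller pays costs through ocean freight to the destination port, but not insurance.
Already in the invoice (seller's account under CFR): export clearance, origin terminal, freight — exclude.
CIF value = CFR price + insurance = 212625.79 + 149.34 = 212775.13
Import duty = 8476 × 2.61 = 22122.36
Buyer bears: insurance 149.34 + destination terminal 1171.85 + brokerage 86.31 + delivery 1729.37 + duty 22122.36 = 25259.23
Landed cost = invoice 212625.79 + 25259.23 = 237885.02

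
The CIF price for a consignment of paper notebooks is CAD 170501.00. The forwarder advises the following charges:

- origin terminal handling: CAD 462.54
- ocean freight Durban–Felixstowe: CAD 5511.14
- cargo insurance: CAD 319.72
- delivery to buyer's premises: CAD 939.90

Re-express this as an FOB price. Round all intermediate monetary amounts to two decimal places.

Not relevant to the conversion: origin terminal — on the seller under both CIF and FOB; already in the CIF price and stays in the FOB price. delivery — on the buyer under both terms; not part of either seller's price.
From CIF to FOB, the seller no longer bears: freight, insurance.
FOB price = 170501.00 − 5511.14 − 319.72 = 164670.14

FOB price: CAD 164670.14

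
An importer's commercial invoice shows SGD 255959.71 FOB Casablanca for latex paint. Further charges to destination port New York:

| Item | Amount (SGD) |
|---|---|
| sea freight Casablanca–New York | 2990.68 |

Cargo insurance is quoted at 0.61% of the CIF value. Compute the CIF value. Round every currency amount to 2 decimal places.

CIF value: SGD 260539.68

Let C be the CIF value. C = FOB price + freight + 0.61% × C
C − 0.61% × C = 255959.71 + 2990.68
0.9939 × C = 258950.39
C = 258950.39 / 0.9939 = 260539.68
Insurance premium = 0.61% × 260539.68 = 1589.29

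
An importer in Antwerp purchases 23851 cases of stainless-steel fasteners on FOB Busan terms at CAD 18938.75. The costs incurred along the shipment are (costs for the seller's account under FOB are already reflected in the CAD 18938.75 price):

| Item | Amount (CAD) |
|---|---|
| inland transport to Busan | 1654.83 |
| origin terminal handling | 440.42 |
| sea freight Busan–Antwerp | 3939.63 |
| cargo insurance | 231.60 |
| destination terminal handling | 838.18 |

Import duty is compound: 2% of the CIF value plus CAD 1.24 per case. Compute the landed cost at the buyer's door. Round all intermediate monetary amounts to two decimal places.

FOB: the seller bears costs until goods are on board at the origin port; the buyer bears freight, insurance and all costs thereafter.
Already in the invoice (seller's account under FOB): inland to port, origin terminal — exclude.
CIF value = FOB price + freight + insurance = 18938.75 + 3939.63 + 231.60 = 23109.98
Ad valorem component: 23109.98 × 2% = 462.20
Specific component: 23851 × 1.24 = 29575.24
Import duty = 462.20 + 29575.24 = 30037.44
Buyer bears: freight 3939.63 + insurance 231.60 + destination terminal 838.18 + duty 30037.44 = 35046.85
Landed cost = invoice 18938.75 + 35046.85 = 53985.60

Total landed cost: CAD 53985.60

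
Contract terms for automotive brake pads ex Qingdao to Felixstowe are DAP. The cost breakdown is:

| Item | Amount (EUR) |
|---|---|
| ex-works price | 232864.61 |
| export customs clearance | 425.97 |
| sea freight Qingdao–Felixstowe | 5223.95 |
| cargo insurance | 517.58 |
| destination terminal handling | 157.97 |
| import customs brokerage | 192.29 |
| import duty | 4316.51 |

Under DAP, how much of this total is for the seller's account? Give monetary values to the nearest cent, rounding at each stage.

Seller's account: EUR 239190.08

DAP: the seller bears all costs to the named destination except import duty and clearance.
Seller's account: goods 232864.61 + export clearance 425.97 + freight 5223.95 + insurance 517.58 + destination terminal 157.97 = 239190.08
Buyer's account: brokerage 192.29 + duty 4316.51 = 4508.80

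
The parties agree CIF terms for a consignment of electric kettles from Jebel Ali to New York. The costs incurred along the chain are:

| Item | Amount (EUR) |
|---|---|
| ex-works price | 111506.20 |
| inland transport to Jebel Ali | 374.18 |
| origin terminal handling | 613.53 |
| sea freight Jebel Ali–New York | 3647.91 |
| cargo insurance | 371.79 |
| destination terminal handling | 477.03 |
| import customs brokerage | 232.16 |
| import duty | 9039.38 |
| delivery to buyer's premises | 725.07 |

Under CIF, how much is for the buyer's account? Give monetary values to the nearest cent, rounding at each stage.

CIF: the seller pays costs through ocean freight and marine insurance to the destination port.
Seller's account: goods 111506.20 + inland to port 374.18 + origin terminal 613.53 + freight 3647.91 + insurance 371.79 = 116513.61
Buyer's account: destination terminal 477.03 + brokerage 232.16 + duty 9039.38 + delivery 725.07 = 10473.64

Buyer's account: EUR 10473.64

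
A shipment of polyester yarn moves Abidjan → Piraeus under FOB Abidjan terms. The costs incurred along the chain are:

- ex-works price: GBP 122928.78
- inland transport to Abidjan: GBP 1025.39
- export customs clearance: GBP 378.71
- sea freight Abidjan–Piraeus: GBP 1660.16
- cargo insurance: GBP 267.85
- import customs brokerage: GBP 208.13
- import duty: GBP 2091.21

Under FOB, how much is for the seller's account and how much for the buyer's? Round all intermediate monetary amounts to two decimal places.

FOB: the seller bears costs until goods are on board at the origin port; the buyer bears freight, insurance and all costs thereafter.
Seller's account: goods 122928.78 + inland to port 1025.39 + export clearance 378.71 = 124332.88
Buyer's account: freight 1660.16 + insurance 267.85 + brokerage 208.13 + duty 2091.21 = 4227.35

Seller: GBP 124332.88; buyer: GBP 4227.35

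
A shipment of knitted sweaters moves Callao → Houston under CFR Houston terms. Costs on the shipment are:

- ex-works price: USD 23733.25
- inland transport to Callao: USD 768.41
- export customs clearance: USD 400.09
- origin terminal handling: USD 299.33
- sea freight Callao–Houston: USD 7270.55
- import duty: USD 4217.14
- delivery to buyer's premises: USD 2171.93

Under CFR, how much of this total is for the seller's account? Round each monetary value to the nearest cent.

Seller's account: USD 32471.63

CFR: the seller pays costs through ocean freight to the destination port, but not insurance.
Seller's account: goods 23733.25 + inland to port 768.41 + export clearance 400.09 + origin terminal 299.33 + freight 7270.55 = 32471.63
Buyer's account: duty 4217.14 + delivery 2171.93 = 6389.07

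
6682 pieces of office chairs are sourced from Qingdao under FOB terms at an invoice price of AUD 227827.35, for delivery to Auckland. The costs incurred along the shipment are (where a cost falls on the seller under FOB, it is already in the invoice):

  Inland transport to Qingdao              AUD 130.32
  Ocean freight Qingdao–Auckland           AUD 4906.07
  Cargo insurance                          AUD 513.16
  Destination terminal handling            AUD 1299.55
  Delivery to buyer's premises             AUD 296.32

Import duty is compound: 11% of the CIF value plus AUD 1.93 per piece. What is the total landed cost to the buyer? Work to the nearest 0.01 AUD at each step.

FOB: the seller bears costs until goods are on board at the origin port; the buyer bears freight, insurance and all costs thereafter.
Already in the invoice (seller's account under FOB): inland to port — exclude.
CIF value = FOB price + freight + insurance = 227827.35 + 4906.07 + 513.16 = 233246.58
Ad valorem component: 233246.58 × 11% = 25657.12
Specific component: 6682 × 1.93 = 12896.26
Import duty = 25657.12 + 12896.26 = 38553.38
Buyer bears: freight 4906.07 + insurance 513.16 + destination terminal 1299.55 + delivery 296.32 + duty 38553.38 = 45568.48
Landed cost = invoice 227827.35 + 45568.48 = 273395.83

Total landed cost: AUD 273395.83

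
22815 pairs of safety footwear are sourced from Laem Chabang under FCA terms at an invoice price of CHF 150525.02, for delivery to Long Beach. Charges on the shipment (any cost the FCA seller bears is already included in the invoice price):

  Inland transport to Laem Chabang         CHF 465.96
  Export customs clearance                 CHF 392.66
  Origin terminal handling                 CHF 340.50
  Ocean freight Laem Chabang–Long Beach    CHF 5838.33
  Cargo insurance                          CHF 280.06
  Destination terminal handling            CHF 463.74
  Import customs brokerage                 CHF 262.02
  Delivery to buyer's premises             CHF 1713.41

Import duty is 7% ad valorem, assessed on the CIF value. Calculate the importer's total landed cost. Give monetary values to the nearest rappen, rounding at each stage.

FCA: the seller delivers export-cleared goods to the carrier; the buyer bears costs from that point.
Already in the invoice (seller's account under FCA): inland to port, export clearance — exclude.
CIF value = FCA price + origin terminal + freight + insurance = 150525.02 + 340.50 + 5838.33 + 280.06 = 156983.91
Import duty = 156983.91 × 7% = 10988.87
Buyer bears: origin terminal 340.50 + freight 5838.33 + insurance 280.06 + destination terminal 463.74 + brokerage 262.02 + delivery 1713.41 + duty 10988.87 = 19886.93
Landed cost = invoice 150525.02 + 19886.93 = 170411.95

Total landed cost: CHF 170411.95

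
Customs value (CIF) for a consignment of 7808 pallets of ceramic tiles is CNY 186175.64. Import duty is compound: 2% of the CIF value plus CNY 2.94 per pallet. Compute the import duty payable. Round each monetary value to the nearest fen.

Ad valorem component: 186175.64 × 2% = 3723.51
Specific component: 7808 × 2.94 = 22955.52
Import duty = 3723.51 + 22955.52 = 26679.03

Import duty: CNY 26679.03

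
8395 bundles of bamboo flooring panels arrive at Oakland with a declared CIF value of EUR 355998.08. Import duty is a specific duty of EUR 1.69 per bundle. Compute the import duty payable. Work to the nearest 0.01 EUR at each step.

Import duty = 8395 × 1.69 = 14187.55

Import duty: EUR 14187.55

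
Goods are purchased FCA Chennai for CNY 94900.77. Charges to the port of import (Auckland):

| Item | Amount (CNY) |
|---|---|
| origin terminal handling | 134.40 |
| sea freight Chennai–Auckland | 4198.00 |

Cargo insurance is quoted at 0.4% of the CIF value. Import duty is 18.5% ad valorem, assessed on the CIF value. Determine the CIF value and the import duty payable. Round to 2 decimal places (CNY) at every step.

CIF value: CNY 99631.70; import duty: CNY 18431.86

Let C be the CIF value. C = FCA price + pre-shipment costs + freight + 0.4% × C
C − 0.4% × C = 94900.77 + 134.40 + 4198.00
0.996 × C = 99233.17
C = 99233.17 / 0.996 = 99631.70
Insurance premium = 0.4% × 99631.70 = 398.53
Import duty = 99631.70 × 18.5% = 18431.86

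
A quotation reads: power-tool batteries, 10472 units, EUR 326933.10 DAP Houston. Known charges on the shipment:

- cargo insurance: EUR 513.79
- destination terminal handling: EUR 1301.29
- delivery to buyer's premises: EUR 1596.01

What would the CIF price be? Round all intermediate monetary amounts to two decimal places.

CIF price: EUR 324035.80

Not relevant to the conversion: insurance — on the seller under both DAP and CIF; already in the DAP price and stays in the CIF price.
From DAP to CIF, the seller no longer bears: destination terminal, delivery.
CIF price = 326933.10 − 1301.29 − 1596.01 = 324035.80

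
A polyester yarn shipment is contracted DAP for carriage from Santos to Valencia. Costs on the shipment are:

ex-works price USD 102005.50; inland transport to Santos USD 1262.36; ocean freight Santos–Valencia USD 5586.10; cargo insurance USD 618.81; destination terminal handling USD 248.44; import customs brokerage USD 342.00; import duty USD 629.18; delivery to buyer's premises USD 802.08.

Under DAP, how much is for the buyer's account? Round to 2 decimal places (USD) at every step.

Buyer's account: USD 971.18

DAP: the seller bears all costs to the named destination except import duty and clearance.
Seller's account: goods 102005.50 + inland to port 1262.36 + freight 5586.10 + insurance 618.81 + destination terminal 248.44 + delivery 802.08 = 110523.29
Buyer's account: brokerage 342.00 + duty 629.18 = 971.18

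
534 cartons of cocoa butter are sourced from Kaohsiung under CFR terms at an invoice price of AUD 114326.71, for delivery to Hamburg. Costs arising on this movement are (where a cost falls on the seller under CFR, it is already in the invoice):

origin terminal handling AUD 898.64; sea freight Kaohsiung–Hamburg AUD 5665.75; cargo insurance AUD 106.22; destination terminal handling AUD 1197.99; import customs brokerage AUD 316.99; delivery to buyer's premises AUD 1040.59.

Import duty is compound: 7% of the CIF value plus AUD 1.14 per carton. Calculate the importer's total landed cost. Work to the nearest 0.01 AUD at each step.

CFR: the seller pays costs through ocean freight to the destination port, but not insurance.
Already in the invoice (seller's account under CFR): origin terminal, freight — exclude.
CIF value = CFR price + insurance = 114326.71 + 106.22 = 114432.93
Ad valorem component: 114432.93 × 7% = 8010.31
Specific component: 534 × 1.14 = 608.76
Import duty = 8010.31 + 608.76 = 8619.07
Buyer bears: insurance 106.22 + destination terminal 1197.99 + brokerage 316.99 + delivery 1040.59 + duty 8619.07 = 11280.86
Landed cost = invoice 114326.71 + 11280.86 = 125607.57

Total landed cost: AUD 125607.57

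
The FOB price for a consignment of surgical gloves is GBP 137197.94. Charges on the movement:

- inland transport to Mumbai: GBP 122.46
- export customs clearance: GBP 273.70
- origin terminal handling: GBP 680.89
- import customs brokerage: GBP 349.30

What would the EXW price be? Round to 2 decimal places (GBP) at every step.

EXW price: GBP 136120.89

Not relevant to the conversion: brokerage — on the buyer under both terms; not part of either seller's price.
From FOB to EXW, the seller no longer bears: inland to port, export clearance, origin terminal.
EXW price = 137197.94 − 122.46 − 273.70 − 680.89 = 136120.89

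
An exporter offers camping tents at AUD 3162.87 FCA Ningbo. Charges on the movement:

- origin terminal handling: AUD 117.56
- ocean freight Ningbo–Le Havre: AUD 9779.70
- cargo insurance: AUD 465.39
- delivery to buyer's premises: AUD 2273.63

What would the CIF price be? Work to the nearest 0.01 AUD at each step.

CIF price: AUD 13525.52

Not relevant to the conversion: delivery — on the buyer under both terms; not part of either seller's price.
From FCA to CIF, the seller additionally bears: origin terminal, freight, insurance.
CIF price = 3162.87 + 117.56 + 9779.70 + 465.39 = 13525.52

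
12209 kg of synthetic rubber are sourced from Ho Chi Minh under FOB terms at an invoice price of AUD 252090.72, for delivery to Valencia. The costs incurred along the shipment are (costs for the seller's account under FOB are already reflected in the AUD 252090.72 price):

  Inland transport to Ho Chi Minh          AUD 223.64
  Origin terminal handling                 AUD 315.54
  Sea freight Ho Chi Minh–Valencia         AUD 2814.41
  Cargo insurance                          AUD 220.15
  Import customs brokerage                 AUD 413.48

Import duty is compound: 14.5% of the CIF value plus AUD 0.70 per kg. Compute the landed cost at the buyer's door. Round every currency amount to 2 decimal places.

Total landed cost: AUD 301078.23

FOB: the seller bears costs until goods are on board at the origin port; the buyer bears freight, insurance and all costs thereafter.
Already in the invoice (seller's account under FOB): inland to port, origin terminal — exclude.
CIF value = FOB price + freight + insurance = 252090.72 + 2814.41 + 220.15 = 255125.28
Ad valorem component: 255125.28 × 14.5% = 36993.17
Specific component: 12209 × 0.70 = 8546.30
Import duty = 36993.17 + 8546.30 = 45539.47
Buyer bears: freight 2814.41 + insurance 220.15 + brokerage 413.48 + duty 45539.47 = 48987.51
Landed cost = invoice 252090.72 + 48987.51 = 301078.23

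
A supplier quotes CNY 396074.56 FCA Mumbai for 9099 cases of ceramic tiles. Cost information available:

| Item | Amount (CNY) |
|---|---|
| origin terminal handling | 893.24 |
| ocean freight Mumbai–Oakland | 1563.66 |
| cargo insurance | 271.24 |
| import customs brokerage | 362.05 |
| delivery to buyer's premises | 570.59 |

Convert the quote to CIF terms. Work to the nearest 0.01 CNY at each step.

Not relevant to the conversion: delivery, brokerage — on the buyer under both terms; not part of either seller's price.
From FCA to CIF, the seller additionally bears: origin terminal, freight, insurance.
CIF price = 396074.56 + 893.24 + 1563.66 + 271.24 = 398802.70

CIF price: CNY 398802.70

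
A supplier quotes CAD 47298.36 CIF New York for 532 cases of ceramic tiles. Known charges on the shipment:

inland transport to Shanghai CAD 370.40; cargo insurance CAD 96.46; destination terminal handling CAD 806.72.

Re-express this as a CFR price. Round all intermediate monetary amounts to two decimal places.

Not relevant to the conversion: inland to port — on the seller under both CIF and CFR; already in the CIF price and stays in the CFR price. destination terminal — on the buyer under both terms; not part of either seller's price.
From CIF to CFR, the seller no longer bears: insurance.
CFR price = 47298.36 − 96.46 = 47201.90

CFR price: CAD 47201.90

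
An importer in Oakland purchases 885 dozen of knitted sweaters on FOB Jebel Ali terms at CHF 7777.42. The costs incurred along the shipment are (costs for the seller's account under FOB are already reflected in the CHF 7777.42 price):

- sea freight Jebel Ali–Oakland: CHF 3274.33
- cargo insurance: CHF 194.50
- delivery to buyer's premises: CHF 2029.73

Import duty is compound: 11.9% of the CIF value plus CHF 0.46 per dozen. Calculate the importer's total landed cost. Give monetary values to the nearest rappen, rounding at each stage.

FOB: the seller bears costs until goods are on board at the origin port; the buyer bears freight, insurance and all costs thereafter.
CIF value = FOB price + freight + insurance = 7777.42 + 3274.33 + 194.50 = 11246.25
Ad valorem component: 11246.25 × 11.9% = 1338.30
Specific component: 885 × 0.46 = 407.10
Import duty = 1338.30 + 407.10 = 1745.40
Buyer bears: freight 3274.33 + insurance 194.50 + delivery 2029.73 + duty 1745.40 = 7243.96
Landed cost = invoice 7777.42 + 7243.96 = 15021.38

Total landed cost: CHF 15021.38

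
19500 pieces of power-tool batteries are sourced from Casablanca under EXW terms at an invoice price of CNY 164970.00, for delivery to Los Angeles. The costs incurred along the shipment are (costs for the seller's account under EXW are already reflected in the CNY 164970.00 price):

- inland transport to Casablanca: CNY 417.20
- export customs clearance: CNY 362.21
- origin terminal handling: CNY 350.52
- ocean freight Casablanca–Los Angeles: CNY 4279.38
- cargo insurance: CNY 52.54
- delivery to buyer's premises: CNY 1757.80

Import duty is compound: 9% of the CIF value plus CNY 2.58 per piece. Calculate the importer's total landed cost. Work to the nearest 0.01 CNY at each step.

EXW: the seller makes goods available at their premises; the buyer bears all onward costs.
CIF value = EXW price + inland to port + export clearance + origin terminal + freight + insurance = 164970.00 + 417.20 + 362.21 + 350.52 + 4279.38 + 52.54 = 170431.85
Ad valorem component: 170431.85 × 9% = 15338.87
Specific component: 19500 × 2.58 = 50310.00
Import duty = 15338.87 + 50310.00 = 65648.87
Buyer bears: inland to port 417.20 + export clearance 362.21 + origin terminal 350.52 + freight 4279.38 + insurance 52.54 + delivery 1757.80 + duty 65648.87 = 72868.52
Landed cost = invoice 164970.00 + 72868.52 = 237838.52

Total landed cost: CNY 237838.52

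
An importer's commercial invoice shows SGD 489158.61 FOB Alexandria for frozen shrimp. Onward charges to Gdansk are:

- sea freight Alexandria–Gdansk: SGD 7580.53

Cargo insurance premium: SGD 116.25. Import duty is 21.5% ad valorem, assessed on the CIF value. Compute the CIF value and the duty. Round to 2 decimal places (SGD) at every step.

CIF = FOB price + freight + insurance
CIF = 489158.61 + 7580.53 + 116.25 = 496855.39
Import duty = 496855.39 × 21.5% = 106823.91

CIF value: SGD 496855.39; import duty: SGD 106823.91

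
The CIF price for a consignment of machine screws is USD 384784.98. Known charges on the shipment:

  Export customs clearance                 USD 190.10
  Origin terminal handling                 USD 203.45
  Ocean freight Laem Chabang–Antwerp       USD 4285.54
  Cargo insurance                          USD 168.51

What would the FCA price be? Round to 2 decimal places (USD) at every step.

FCA price: USD 380127.48

Not relevant to the conversion: export clearance — on the seller under both CIF and FCA; already in the CIF price and stays in the FCA price.
From CIF to FCA, the seller no longer bears: origin terminal, freight, insurance.
FCA price = 384784.98 − 203.45 − 4285.54 − 168.51 = 380127.48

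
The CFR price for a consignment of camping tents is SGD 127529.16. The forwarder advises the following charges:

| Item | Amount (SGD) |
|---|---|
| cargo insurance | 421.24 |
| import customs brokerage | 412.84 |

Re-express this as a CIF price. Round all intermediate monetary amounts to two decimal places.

Not relevant to the conversion: brokerage — on the buyer under both terms; not part of either seller's price.
From CFR to CIF, the seller additionally bears: insurance.
CIF price = 127529.16 + 421.24 = 127950.40

CIF price: SGD 127950.40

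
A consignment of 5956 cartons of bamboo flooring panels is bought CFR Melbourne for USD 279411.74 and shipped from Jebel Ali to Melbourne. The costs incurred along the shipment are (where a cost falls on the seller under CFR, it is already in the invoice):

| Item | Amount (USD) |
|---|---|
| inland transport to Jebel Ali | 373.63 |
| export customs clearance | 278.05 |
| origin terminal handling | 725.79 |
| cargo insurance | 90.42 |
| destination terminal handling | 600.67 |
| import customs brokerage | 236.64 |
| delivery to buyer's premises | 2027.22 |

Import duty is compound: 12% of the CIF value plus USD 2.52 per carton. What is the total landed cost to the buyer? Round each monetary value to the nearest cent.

Total landed cost: USD 330916.07

CFR: the seller pays costs through ocean freight to the destination port, but not insurance.
Already in the invoice (seller's account under CFR): inland to port, export clearance, origin terminal — exclude.
CIF value = CFR price + insurance = 279411.74 + 90.42 = 279502.16
Ad valorem component: 279502.16 × 12% = 33540.26
Specific component: 5956 × 2.52 = 15009.12
Import duty = 33540.26 + 15009.12 = 48549.38
Buyer bears: insurance 90.42 + destination terminal 600.67 + brokerage 236.64 + delivery 2027.22 + duty 48549.38 = 51504.33
Landed cost = invoice 279411.74 + 51504.33 = 330916.07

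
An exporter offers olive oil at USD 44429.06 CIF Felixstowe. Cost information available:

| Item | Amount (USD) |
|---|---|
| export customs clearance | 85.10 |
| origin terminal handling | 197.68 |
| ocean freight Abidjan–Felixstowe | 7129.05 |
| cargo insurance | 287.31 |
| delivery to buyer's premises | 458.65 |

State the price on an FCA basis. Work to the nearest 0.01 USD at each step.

FCA price: USD 36815.02

Not relevant to the conversion: export clearance — on the seller under both CIF and FCA; already in the CIF price and stays in the FCA price. delivery — on the buyer under both terms; not part of either seller's price.
From CIF to FCA, the seller no longer bears: origin terminal, freight, insurance.
FCA price = 44429.06 − 197.68 − 7129.05 − 287.31 = 36815.02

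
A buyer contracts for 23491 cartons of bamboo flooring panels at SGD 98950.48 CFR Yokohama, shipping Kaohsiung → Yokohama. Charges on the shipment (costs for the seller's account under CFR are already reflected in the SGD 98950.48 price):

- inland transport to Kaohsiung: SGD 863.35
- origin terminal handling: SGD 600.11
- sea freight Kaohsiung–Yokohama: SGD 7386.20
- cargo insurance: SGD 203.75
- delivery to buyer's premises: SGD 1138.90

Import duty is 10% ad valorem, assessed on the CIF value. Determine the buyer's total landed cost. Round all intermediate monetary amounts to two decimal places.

Total landed cost: SGD 110208.55

CFR: the seller pays costs through ocean freight to the destination port, but not insurance.
Already in the invoice (seller's account under CFR): inland to port, origin terminal, freight — exclude.
CIF value = CFR price + insurance = 98950.48 + 203.75 = 99154.23
Import duty = 99154.23 × 10% = 9915.42
Buyer bears: insurance 203.75 + delivery 1138.90 + duty 9915.42 = 11258.07
Landed cost = invoice 98950.48 + 11258.07 = 110208.55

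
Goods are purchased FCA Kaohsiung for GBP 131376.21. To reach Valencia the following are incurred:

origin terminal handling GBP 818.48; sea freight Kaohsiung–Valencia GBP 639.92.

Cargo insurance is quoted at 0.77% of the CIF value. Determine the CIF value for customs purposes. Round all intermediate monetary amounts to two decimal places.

Let C be the CIF value. C = FCA price + pre-shipment costs + freight + 0.77% × C
C − 0.77% × C = 131376.21 + 818.48 + 639.92
0.9923 × C = 132834.61
C = 132834.61 / 0.9923 = 133865.37
Insurance premium = 0.77% × 133865.37 = 1030.76

CIF value: GBP 133865.37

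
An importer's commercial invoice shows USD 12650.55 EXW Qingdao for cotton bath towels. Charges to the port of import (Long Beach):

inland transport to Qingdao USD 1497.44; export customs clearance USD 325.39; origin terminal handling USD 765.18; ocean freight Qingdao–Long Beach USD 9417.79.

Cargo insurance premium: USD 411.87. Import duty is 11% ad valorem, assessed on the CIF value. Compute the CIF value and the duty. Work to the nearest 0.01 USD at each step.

CIF value: USD 25068.22; import duty: USD 2757.50

CIF = EXW price + pre-shipment costs + freight + insurance
CIF = 12650.55 + 1497.44 + 325.39 + 765.18 + 9417.79 + 411.87 = 25068.22
Import duty = 25068.22 × 11% = 2757.50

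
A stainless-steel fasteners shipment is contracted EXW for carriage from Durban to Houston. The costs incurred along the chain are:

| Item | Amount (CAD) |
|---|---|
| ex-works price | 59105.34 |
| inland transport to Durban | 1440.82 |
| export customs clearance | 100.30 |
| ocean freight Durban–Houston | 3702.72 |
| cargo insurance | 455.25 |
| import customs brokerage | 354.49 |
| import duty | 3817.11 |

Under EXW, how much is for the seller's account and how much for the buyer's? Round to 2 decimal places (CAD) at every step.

EXW: the seller makes goods available at their premises; the buyer bears all onward costs.
Seller's account: goods 59105.34 = 59105.34
Buyer's account: inland to port 1440.82 + export clearance 100.30 + freight 3702.72 + insurance 455.25 + brokerage 354.49 + duty 3817.11 = 9870.69

Seller: CAD 59105.34; buyer: CAD 9870.69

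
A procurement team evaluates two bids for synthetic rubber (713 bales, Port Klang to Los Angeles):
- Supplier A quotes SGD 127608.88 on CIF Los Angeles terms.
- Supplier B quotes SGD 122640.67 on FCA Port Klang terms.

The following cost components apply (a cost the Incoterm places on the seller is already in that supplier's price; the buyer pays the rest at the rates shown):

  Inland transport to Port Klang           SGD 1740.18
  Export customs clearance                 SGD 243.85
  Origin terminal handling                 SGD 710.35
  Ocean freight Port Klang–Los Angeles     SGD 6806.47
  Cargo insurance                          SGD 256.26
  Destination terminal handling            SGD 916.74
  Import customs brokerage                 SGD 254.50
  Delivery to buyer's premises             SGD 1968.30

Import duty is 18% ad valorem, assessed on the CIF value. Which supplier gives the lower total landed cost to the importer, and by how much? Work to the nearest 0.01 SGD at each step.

Supplier A is cheaper by SGD 3309.75

Supplier A (CIF):
The CIF price already equals the CIF value: 127608.88
Import duty = 127608.88 × 18% = 22969.60
Buyer bears (A): 916.74 + 254.50 + 1968.30 = 3139.54
Landed cost (A) = invoice 127608.88 + 3139.54 + duty 22969.60 = 153718.02
Supplier B (FCA):
CIF value = FCA price + origin terminal + freight + insurance = 122640.67 + 710.35 + 6806.47 + 256.26 = 130413.75
Import duty = 130413.75 × 18% = 23474.48
Buyer bears (B): 710.35 + 6806.47 + 256.26 + 916.74 + 254.50 + 1968.30 = 10912.62
Landed cost (B) = invoice 122640.67 + 10912.62 + duty 23474.48 = 157027.77
Difference = |153718.02 − 157027.77| = 3309.75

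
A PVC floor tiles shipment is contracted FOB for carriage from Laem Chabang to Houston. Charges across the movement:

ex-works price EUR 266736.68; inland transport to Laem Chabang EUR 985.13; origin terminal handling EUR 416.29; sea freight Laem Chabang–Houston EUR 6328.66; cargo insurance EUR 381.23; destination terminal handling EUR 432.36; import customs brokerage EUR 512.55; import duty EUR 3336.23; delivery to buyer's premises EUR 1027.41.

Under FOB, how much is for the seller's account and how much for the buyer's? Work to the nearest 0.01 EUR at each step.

FOB: the seller bears costs until goods are on board at the origin port; the buyer bears freight, insurance and all costs thereafter.
Seller's account: goods 266736.68 + inland to port 985.13 + origin terminal 416.29 = 268138.10
Buyer's account: freight 6328.66 + insurance 381.23 + destination terminal 432.36 + brokerage 512.55 + duty 3336.23 + delivery 1027.41 = 12018.44

Seller: EUR 268138.10; buyer: EUR 12018.44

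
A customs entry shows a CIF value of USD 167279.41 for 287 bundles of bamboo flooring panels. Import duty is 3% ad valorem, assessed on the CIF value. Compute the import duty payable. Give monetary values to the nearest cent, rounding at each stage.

Import duty = 167279.41 × 3% = 5018.38

Import duty: USD 5018.38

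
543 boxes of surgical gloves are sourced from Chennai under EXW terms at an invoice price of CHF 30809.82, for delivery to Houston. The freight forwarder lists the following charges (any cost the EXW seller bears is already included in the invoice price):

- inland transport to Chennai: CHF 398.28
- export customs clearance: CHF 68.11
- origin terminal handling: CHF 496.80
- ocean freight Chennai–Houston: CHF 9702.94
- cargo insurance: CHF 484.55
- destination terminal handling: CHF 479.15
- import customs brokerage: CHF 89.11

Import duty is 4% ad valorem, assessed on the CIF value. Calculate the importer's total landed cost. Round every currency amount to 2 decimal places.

Total landed cost: CHF 44207.18

EXW: the seller makes goods available at their premises; the buyer bears all onward costs.
CIF value = EXW price + inland to port + export clearance + origin terminal + freight + insurance = 30809.82 + 398.28 + 68.11 + 496.80 + 9702.94 + 484.55 = 41960.50
Import duty = 41960.50 × 4% = 1678.42
Buyer bears: inland to port 398.28 + export clearance 68.11 + origin terminal 496.80 + freight 9702.94 + insurance 484.55 + destination terminal 479.15 + brokerage 89.11 + duty 1678.42 = 13397.36
Landed cost = invoice 30809.82 + 13397.36 = 44207.18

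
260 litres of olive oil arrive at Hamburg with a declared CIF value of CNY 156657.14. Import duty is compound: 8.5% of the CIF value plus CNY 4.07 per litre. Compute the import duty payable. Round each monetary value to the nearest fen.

Import duty: CNY 14374.06

Ad valorem component: 156657.14 × 8.5% = 13315.86
Specific component: 260 × 4.07 = 1058.20
Import duty = 13315.86 + 1058.20 = 14374.06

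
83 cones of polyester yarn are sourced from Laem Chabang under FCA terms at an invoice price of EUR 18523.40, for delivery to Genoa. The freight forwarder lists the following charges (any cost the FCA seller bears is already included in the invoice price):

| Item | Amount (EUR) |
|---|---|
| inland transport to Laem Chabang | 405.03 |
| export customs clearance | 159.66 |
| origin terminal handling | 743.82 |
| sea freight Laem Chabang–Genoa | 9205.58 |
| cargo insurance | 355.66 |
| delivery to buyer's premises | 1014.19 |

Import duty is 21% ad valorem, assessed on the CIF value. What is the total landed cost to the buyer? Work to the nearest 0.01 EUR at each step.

Total landed cost: EUR 35896.63

FCA: the seller delivers export-cleared goods to the carrier; the buyer bears costs from that point.
Already in the invoice (seller's account under FCA): inland to port, export clearance — exclude.
CIF value = FCA price + origin terminal + freight + insurance = 18523.40 + 743.82 + 9205.58 + 355.66 = 28828.46
Import duty = 28828.46 × 21% = 6053.98
Buyer bears: origin terminal 743.82 + freight 9205.58 + insurance 355.66 + delivery 1014.19 + duty 6053.98 = 17373.23
Landed cost = invoice 18523.40 + 17373.23 = 35896.63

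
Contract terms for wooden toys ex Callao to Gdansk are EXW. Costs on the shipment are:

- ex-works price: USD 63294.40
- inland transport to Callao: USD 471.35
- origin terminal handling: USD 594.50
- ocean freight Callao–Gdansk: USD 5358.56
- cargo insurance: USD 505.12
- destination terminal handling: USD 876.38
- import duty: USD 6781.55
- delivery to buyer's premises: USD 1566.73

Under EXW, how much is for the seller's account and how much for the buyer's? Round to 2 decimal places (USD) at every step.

EXW: the seller makes goods available at their premises; the buyer bears all onward costs.
Seller's account: goods 63294.40 = 63294.40
Buyer's account: inland to port 471.35 + origin terminal 594.50 + freight 5358.56 + insurance 505.12 + destination terminal 876.38 + duty 6781.55 + delivery 1566.73 = 16154.19

Seller: USD 63294.40; buyer: USD 16154.19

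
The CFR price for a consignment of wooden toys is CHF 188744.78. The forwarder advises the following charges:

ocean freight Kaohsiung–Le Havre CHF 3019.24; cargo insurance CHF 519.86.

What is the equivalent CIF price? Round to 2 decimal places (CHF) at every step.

CIF price: CHF 189264.64

Not relevant to the conversion: freight — on the seller under both CFR and CIF; already in the CFR price and stays in the CIF price.
From CFR to CIF, the seller additionally bears: insurance.
CIF price = 188744.78 + 519.86 = 189264.64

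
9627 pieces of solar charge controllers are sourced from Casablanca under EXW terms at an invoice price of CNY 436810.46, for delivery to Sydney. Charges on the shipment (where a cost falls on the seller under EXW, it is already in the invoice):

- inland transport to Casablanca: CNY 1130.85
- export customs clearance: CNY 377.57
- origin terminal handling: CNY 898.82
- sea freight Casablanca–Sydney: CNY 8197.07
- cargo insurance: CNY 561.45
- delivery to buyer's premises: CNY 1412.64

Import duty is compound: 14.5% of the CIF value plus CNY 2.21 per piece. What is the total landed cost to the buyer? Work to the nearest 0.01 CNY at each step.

EXW: the seller makes goods available at their premises; the buyer bears all onward costs.
CIF value = EXW price + inland to port + export clearance + origin terminal + freight + insurance = 436810.46 + 1130.85 + 377.57 + 898.82 + 8197.07 + 561.45 = 447976.22
Ad valorem component: 447976.22 × 14.5% = 64956.55
Specific component: 9627 × 2.21 = 21275.67
Import duty = 64956.55 + 21275.67 = 86232.22
Buyer bears: inland to port 1130.85 + export clearance 377.57 + origin terminal 898.82 + freight 8197.07 + insurance 561.45 + delivery 1412.64 + duty 86232.22 = 98810.62
Landed cost = invoice 436810.46 + 98810.62 = 535621.08

Total landed cost: CNY 535621.08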